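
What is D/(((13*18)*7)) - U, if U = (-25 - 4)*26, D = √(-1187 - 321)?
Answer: 754 + I*√377/819 ≈ 754.0 + 0.023708*I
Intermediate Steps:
D = 2*I*√377 (D = √(-1508) = 2*I*√377 ≈ 38.833*I)
U = -754 (U = -29*26 = -754)
D/(((13*18)*7)) - U = (2*I*√377)/(((13*18)*7)) - 1*(-754) = (2*I*√377)/((234*7)) + 754 = (2*I*√377)/1638 + 754 = (2*I*√377)*(1/1638) + 754 = I*√377/819 + 754 = 754 + I*√377/819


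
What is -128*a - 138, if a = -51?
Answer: 6390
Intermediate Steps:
-128*a - 138 = -128*(-51) - 138 = 6528 - 138 = 6390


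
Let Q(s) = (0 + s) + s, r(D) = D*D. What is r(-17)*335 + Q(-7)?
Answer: 96801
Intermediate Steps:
r(D) = D²
Q(s) = 2*s (Q(s) = s + s = 2*s)
r(-17)*335 + Q(-7) = (-17)²*335 + 2*(-7) = 289*335 - 14 = 96815 - 14 = 96801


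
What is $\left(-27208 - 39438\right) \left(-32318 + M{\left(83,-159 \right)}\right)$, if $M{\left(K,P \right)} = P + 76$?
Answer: $2159397046$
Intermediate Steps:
$M{\left(K,P \right)} = 76 + P$
$\left(-27208 - 39438\right) \left(-32318 + M{\left(83,-159 \right)}\right) = \left(-27208 - 39438\right) \left(-32318 + \left(76 - 159\right)\right) = - 66646 \left(-32318 - 83\right) = \left(-66646\right) \left(-32401\right) = 2159397046$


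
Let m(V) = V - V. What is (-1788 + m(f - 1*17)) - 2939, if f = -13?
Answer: -4727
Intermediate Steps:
m(V) = 0
(-1788 + m(f - 1*17)) - 2939 = (-1788 + 0) - 2939 = -1788 - 2939 = -4727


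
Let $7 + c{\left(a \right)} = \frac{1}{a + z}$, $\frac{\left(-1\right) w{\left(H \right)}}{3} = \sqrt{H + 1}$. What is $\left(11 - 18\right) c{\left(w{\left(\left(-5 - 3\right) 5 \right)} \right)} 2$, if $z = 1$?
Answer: $\frac{42 \left(2 i + 7 \sqrt{39}\right)}{i + 3 \sqrt{39}} \approx 97.96 - 0.74514 i$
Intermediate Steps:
$w{\left(H \right)} = - 3 \sqrt{1 + H}$ ($w{\left(H \right)} = - 3 \sqrt{H + 1} = - 3 \sqrt{1 + H}$)
$c{\left(a \right)} = -7 + \frac{1}{1 + a}$ ($c{\left(a \right)} = -7 + \frac{1}{a + 1} = -7 + \frac{1}{1 + a}$)
$\left(11 - 18\right) c{\left(w{\left(\left(-5 - 3\right) 5 \right)} \right)} 2 = \left(11 - 18\right) \frac{-6 - 7 \left(- 3 \sqrt{1 + \left(-5 - 3\right) 5}\right)}{1 - 3 \sqrt{1 + \left(-5 - 3\right) 5}} \cdot 2 = - 7 \frac{-6 - 7 \left(- 3 \sqrt{1 - 40}\right)}{1 - 3 \sqrt{1 - 40}} \cdot 2 = - 7 \frac{-6 - 7 \left(- 3 \sqrt{-39}\right)}{1 - 3 \sqrt{-39}} \cdot 2 = - 7 \frac{-6 - 7 \left(- 3 i \sqrt{39}\right)}{1 - 3 i \sqrt{39}} \cdot 2 = - 7 \frac{-6 + 21 i \sqrt{39}}{1 - 3 i \sqrt{39}} \cdot 2 = - \frac{7 \left(-6 + 21 i \sqrt{39}\right)}{1 - 3 i \sqrt{39}} \cdot 2 = - \frac{14 \left(-6 + 21 i \sqrt{39}\right)}{1 - 3 i \sqrt{39}}$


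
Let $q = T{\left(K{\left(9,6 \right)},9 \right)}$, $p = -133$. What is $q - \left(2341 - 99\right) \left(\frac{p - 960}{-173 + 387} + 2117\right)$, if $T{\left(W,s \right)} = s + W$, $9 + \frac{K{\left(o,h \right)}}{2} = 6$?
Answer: $- \frac{506630024}{107} \approx -4.7349 \cdot 10^{6}$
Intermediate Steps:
$K{\left(o,h \right)} = -6$ ($K{\left(o,h \right)} = -18 + 2 \cdot 6 = -18 + 12 = -6$)
$T{\left(W,s \right)} = W + s$
$q = 3$ ($q = -6 + 9 = 3$)
$q - \left(2341 - 99\right) \left(\frac{p - 960}{-173 + 387} + 2117\right) = 3 - \left(2341 - 99\right) \left(\frac{-133 - 960}{-173 + 387} + 2117\right) = 3 - 2242 \left(- \frac{1093}{214} + 2117\right) = 3 - 2242 \cdot \frac{451945}{214} = 3 - \frac{506630345}{107} = - \frac{506630024}{107}$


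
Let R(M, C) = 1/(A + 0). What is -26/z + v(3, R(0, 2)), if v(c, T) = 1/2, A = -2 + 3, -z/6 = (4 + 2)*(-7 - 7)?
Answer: 113/252 ≈ 0.44841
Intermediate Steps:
z = 504 (z = -6*(4 + 2)*(-7 - 7) = -36*(-14) = -6*(-84) = 504)
A = 1
R(M, C) = 1 (R(M, C) = 1/(1 + 0) = 1/1 = 1)
v(c, T) = ½
-26/z + v(3, R(0, 2)) = -26/504 + ½ = -13*1/252 + ½ = -13/252 + ½ = 113/252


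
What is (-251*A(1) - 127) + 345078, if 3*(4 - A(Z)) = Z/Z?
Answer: 1032092/3 ≈ 3.4403e+5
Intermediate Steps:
A(Z) = 11/3 (A(Z) = 4 - Z/(3*Z) = 4 - ⅓*1 = 4 - ⅓ = 11/3)
(-251*A(1) - 127) + 345078 = (-251*11/3 - 127) + 345078 = (-2761/3 - 127) + 345078 = -3142/3 + 345078 = 1032092/3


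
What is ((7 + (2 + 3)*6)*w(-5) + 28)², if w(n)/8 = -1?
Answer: 71824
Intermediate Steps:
w(n) = -8 (w(n) = 8*(-1) = -8)
((7 + (2 + 3)*6)*w(-5) + 28)² = ((7 + (2 + 3)*6)*(-8) + 28)² = ((7 + 5*6)*(-8) + 28)² = ((7 + 30)*(-8) + 28)² = (37*(-8) + 28)² = (-296 + 28)² = (-268)² = 71824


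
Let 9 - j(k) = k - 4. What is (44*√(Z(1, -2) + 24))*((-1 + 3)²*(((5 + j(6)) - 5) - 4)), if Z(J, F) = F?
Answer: 528*√22 ≈ 2476.5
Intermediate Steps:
j(k) = 13 - k (j(k) = 9 - (k - 4) = 9 - (-4 + k) = 9 + (4 - k) = 13 - k)
(44*√(Z(1, -2) + 24))*((-1 + 3)²*(((5 + j(6)) - 5) - 4)) = (44*√(-2 + 24))*((-1 + 3)²*(((5 + (13 - 1*6)) - 5) - 4)) = (44*√22)*(2²*(((5 + (13 - 6)) - 5) - 4)) = (44*√22)*(4*(((5 + 7) - 5) - 4)) = (44*√22)*(4*((12 - 5) - 4)) = (44*√22)*(4*(7 - 4)) = (44*√22)*(4*3) = (44*√22)*12 = 528*√22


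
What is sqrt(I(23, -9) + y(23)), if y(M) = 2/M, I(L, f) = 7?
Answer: sqrt(3749)/23 ≈ 2.6621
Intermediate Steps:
sqrt(I(23, -9) + y(23)) = sqrt(7 + 2/23) = sqrt(163/23) = sqrt(3749)/23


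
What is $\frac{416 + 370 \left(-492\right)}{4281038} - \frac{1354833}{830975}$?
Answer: $- \frac{2975508280027}{1778717776025} \approx -1.6728$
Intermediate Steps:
$\frac{416 + 370 \left(-492\right)}{4281038} - \frac{1354833}{830975} = \left(416 - 182040\right) \frac{1}{4281038} - \frac{1354833}{830975} = \left(-181624\right) \frac{1}{4281038} - \frac{1354833}{830975} = - \frac{90812}{2140519} - \frac{1354833}{830975} = - \frac{2975508280027}{1778717776025}$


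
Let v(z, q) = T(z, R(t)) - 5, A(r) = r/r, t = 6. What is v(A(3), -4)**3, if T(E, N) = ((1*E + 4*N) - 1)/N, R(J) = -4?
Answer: -1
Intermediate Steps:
A(r) = 1
T(E, N) = (-1 + E + 4*N)/N (T(E, N) = ((E + 4*N) - 1)/N = (-1 + E + 4*N)/N)
v(z, q) = -3/4 - z/4 (v(z, q) = (-1 + z + 4*(-4))/(-4) - 5 = -(-1 + z - 16)/4 - 5 = -(-17 + z)/4 - 5 = (17/4 - z/4) - 5 = -3/4 - z/4)
v(A(3), -4)**3 = (-3/4 - 1/4*1)**3 = (-3/4 - 1/4)**3 = (-1)**3 = -1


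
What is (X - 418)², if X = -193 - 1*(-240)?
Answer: 137641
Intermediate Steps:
X = 47 (X = -193 + 240 = 47)
(X - 418)² = (47 - 418)² = (-371)² = 137641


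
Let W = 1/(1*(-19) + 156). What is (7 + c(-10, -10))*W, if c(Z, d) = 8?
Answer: 15/137 ≈ 0.10949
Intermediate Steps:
W = 1/137 (W = 1/(-19 + 156) = 1/137 ≈ 0.0072993)
(7 + c(-10, -10))*W = (7 + 8)*(1/137) = 15*(1/137) = 15/137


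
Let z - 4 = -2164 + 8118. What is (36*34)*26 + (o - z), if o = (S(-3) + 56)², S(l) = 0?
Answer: 29002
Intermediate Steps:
o = 3136 (o = (0 + 56)² = 56² = 3136)
z = 5958 (z = 4 + (-2164 + 8118) = 4 + 5954 = 5958)
(36*34)*26 + (o - z) = (36*34)*26 + (3136 - 1*5958) = 1224*26 + (3136 - 5958) = 31824 - 2822 = 29002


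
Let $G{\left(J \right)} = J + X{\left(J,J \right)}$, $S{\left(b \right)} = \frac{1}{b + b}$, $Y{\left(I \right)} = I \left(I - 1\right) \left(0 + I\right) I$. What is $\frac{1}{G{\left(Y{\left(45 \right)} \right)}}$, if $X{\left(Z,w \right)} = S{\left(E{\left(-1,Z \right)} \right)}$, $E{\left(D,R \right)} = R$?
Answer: $\frac{8019000}{32152180500001} \approx 2.4941 \cdot 10^{-7}$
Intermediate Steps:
$Y{\left(I \right)} = I^{3} \left(-1 + I\right)$ ($Y{\left(I \right)} = I \left(-1 + I\right) I I = I^{2} \left(-1 + I\right) I = I^{3} \left(-1 + I\right)$)
$S{\left(b \right)} = \frac{1}{2 b}$
$X{\left(Z,w \right)} = \frac{1}{2 Z}$
$G{\left(J \right)} = J + \frac{1}{2 J}$
$\frac{1}{G{\left(Y{\left(45 \right)} \right)}} = \frac{1}{45^{3} \left(-1 + 45\right) + \frac{1}{2 \cdot 45^{3} \left(-1 + 45\right)}} = \frac{1}{91125 \cdot 44 + \frac{1}{2 \cdot 91125 \cdot 44}} = \frac{1}{4009500 + \frac{1}{2 \cdot 4009500}} = \frac{1}{4009500 + \frac{1}{2} \cdot \frac{1}{4009500}} = \frac{1}{4009500 + \frac{1}{8019000}} = \frac{1}{\frac{32152180500001}{8019000}} = \frac{8019000}{32152180500001}$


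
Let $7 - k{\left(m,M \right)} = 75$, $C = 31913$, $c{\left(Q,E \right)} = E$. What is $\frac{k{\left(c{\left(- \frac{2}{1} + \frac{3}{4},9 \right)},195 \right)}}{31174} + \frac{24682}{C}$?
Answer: $\frac{54804756}{71061133} \approx 0.77123$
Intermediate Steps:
$k{\left(m,M \right)} = -68$ ($k{\left(m,M \right)} = 7 - 75 = -68$)
$\frac{k{\left(c{\left(- \frac{2}{1} + \frac{3}{4},9 \right)},195 \right)}}{31174} + \frac{24682}{C} = - \frac{68}{31174} + \frac{24682}{31913} = \left(-68\right) \frac{1}{31174} + 24682 \cdot \frac{1}{31913} = - \frac{34}{15587} + \frac{3526}{4559} = \frac{54804756}{71061133}$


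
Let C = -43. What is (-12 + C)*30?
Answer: -1650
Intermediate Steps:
(-12 + C)*30 = (-12 - 43)*30 = -55*30 = -1650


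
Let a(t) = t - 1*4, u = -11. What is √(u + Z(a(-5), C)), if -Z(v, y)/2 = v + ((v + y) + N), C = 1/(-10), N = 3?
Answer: 4*√30/5 ≈ 4.3818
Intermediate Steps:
a(t) = -4 + t (a(t) = t - 4 = -4 + t)
C = -⅒ ≈ -0.10000
Z(v, y) = -6 - 4*v - 2*y (Z(v, y) = -2*(v + ((v + y) + 3)) = -2*(v + (3 + v + y)) = -2*(3 + y + 2*v) = -6 - 4*v - 2*y)
√(u + Z(a(-5), C)) = √(-11 + (-6 - 4*(-4 - 5) - 2*(-⅒))) = √(-11 + (-6 - 4*(-9) + ⅕)) = √(-11 + (-6 + 36 + ⅕)) = √(-11 + 151/5) = √(96/5) = 4*√30/5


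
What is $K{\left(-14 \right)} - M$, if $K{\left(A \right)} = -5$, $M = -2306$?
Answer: $2301$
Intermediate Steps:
$K{\left(-14 \right)} - M = -5 - -2306 = -5 + 2306 = 2301$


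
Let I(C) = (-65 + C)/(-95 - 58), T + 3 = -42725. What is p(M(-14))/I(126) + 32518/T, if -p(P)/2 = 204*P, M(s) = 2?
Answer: 2666260873/1303204 ≈ 2045.9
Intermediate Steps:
p(P) = -408*P
T = -42728 (T = -3 - 42725 = -42728)
I(C) = 65/153 - C/153 (I(C) = (-65 + C)/(-153) = (-65 + C)*(-1/153) = 65/153 - C/153)
p(M(-14))/I(126) + 32518/T = (-408*2)/(65/153 - 1/153*126) + 32518/(-42728) = -816/(65/153 - 14/17) + 32518*(-1/42728) = -816/(-61/153) - 16259/21364 = -816*(-153/61) - 16259/21364 = 124848/61 - 16259/21364 = 2666260873/1303204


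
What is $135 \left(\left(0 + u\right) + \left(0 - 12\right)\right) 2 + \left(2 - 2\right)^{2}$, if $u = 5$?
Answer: $-1890$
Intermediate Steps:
$135 \left(\left(0 + u\right) + \left(0 - 12\right)\right) 2 + \left(2 - 2\right)^{2} = 135 \left(\left(0 + 5\right) + \left(0 - 12\right)\right) 2 + \left(2 - 2\right)^{2} = 135 \left(5 + \left(0 - 12\right)\right) 2 + 0^{2} = 135 \left(5 - 12\right) 2 + 0 = 135 \left(\left(-7\right) 2\right) + 0 = 135 \left(-14\right) + 0 = -1890 + 0 = -1890$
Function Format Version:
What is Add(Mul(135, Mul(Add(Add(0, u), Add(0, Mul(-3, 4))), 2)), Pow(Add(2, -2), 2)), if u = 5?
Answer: -1890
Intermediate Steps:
Add(Mul(135, Mul(Add(Add(0, u), Add(0, Mul(-3, 4))), 2)), Pow(Add(2, -2), 2)) = Add(Mul(135, Mul(Add(Add(0, 5), Add(0, Mul(-3, 4))), 2)), Pow(Add(2, -2), 2)) = Add(Mul(135, Mul(Add(5, Add(0, -12)), 2)), Pow(0, 2)) = Add(Mul(135, Mul(Add(5, -12), 2)), 0) = Add(Mul(135, Mul(-7, 2)), 0) = Add(Mul(135, -14), 0) = Add(-1890, 0) = -1890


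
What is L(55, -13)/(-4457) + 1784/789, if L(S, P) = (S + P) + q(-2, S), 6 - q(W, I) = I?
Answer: 7956811/3516573 ≈ 2.2627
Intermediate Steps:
q(W, I) = 6 - I
L(S, P) = 6 + P (L(S, P) = (S + P) + (6 - S) = (P + S) + (6 - S) = 6 + P)
L(55, -13)/(-4457) + 1784/789 = (6 - 13)/(-4457) + 1784/789 = -7*(-1/4457) + 1784*(1/789) = 7/4457 + 1784/789 = 7956811/3516573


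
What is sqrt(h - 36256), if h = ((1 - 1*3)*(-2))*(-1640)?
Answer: 8*I*sqrt(669) ≈ 206.92*I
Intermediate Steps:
h = -6560 (h = ((1 - 3)*(-2))*(-1640) = -2*(-2)*(-1640) = 4*(-1640) = -6560)
sqrt(h - 36256) = sqrt(-6560 - 36256) = sqrt(-42816) = 8*I*sqrt(669)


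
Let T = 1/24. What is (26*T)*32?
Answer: 104/3 ≈ 34.667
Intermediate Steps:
T = 1/24 ≈ 0.041667
(26*T)*32 = (26*(1/24))*32 = (13/12)*32 = 104/3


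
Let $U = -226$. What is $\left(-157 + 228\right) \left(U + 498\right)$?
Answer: $19312$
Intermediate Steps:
$\left(-157 + 228\right) \left(U + 498\right) = \left(-157 + 228\right) \left(-226 + 498\right) = 71 \cdot 272 = 19312$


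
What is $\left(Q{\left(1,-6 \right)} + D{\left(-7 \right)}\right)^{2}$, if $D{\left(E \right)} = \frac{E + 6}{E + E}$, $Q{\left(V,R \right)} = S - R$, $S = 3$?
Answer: $\frac{16129}{196} \approx 82.291$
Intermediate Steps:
$Q{\left(V,R \right)} = 3 - R$
$D{\left(E \right)} = \frac{6 + E}{2 E}$
$\left(Q{\left(1,-6 \right)} + D{\left(-7 \right)}\right)^{2} = \left(\left(3 - -6\right) + \frac{6 - 7}{2 \left(-7\right)}\right)^{2} = \left(\left(3 + 6\right) + \frac{1}{2} \left(- \frac{1}{7}\right) \left(-1\right)\right)^{2} = \left(9 + \frac{1}{14}\right)^{2} = \left(\frac{127}{14}\right)^{2} = \frac{16129}{196}$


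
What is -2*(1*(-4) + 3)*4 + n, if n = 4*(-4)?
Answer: -8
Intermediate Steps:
n = -16
-2*(1*(-4) + 3)*4 + n = -2*(1*(-4) + 3)*4 - 16 = -2*(-4 + 3)*4 - 16 = -2*(-1)*4 - 16 = 2*4 - 16 = 8 - 16 = -8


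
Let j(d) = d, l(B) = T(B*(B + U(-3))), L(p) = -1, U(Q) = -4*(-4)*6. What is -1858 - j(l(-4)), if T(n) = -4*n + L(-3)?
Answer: -3329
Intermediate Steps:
U(Q) = 96 (U(Q) = 16*6 = 96)
T(n) = -1 - 4*n (T(n) = -4*n - 1 = -1 - 4*n)
l(B) = -1 - 4*B*(96 + B) (l(B) = -1 - 4*B*(B + 96) = -1 - 4*B*(96 + B))
-1858 - j(l(-4)) = -1858 - (-1 - 4*(-4)*(96 - 4)) = -1858 - (-1 - 4*(-4)*92) = -1858 - (-1 + 1472) = -1858 - 1*1471 = -1858 - 1471 = -3329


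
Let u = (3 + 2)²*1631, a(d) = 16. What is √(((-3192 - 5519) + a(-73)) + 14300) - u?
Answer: -40775 + √5605 ≈ -40700.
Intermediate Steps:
u = 40775 (u = 5²*1631 = 25*1631 = 40775)
√(((-3192 - 5519) + a(-73)) + 14300) - u = √(((-3192 - 5519) + 16) + 14300) - 1*40775 = √((-8711 + 16) + 14300) - 40775 = √(-8695 + 14300) - 40775 = √5605 - 40775 = -40775 + √5605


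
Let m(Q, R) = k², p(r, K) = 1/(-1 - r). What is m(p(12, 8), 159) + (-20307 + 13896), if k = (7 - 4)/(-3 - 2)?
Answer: -160266/25 ≈ -6410.6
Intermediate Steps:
k = -⅗ (k = 3/(-5) = 3*(-⅕) = -⅗ ≈ -0.60000)
m(Q, R) = 9/25 (m(Q, R) = (-⅗)² = 9/25)
m(p(12, 8), 159) + (-20307 + 13896) = 9/25 + (-20307 + 13896) = 9/25 - 6411 = -160266/25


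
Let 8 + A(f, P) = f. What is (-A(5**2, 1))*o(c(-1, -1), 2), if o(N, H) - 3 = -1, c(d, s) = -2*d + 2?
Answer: -34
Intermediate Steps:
c(d, s) = 2 - 2*d
o(N, H) = 2 (o(N, H) = 3 - 1 = 2)
A(f, P) = -8 + f
(-A(5**2, 1))*o(c(-1, -1), 2) = -(-8 + 5**2)*2 = -(-8 + 25)*2 = -1*17*2 = -17*2 = -34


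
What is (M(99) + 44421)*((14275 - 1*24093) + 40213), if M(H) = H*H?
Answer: 1648077690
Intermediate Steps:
M(H) = H²
(M(99) + 44421)*((14275 - 1*24093) + 40213) = (99² + 44421)*((14275 - 1*24093) + 40213) = (9801 + 44421)*((14275 - 24093) + 40213) = 54222*(-9818 + 40213) = 54222*30395 = 1648077690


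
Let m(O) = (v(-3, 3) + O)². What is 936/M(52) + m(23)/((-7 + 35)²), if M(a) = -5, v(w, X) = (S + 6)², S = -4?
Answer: -730179/3920 ≈ -186.27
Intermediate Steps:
v(w, X) = 4 (v(w, X) = (-4 + 6)² = 2² = 4)
m(O) = (4 + O)²
936/M(52) + m(23)/((-7 + 35)²) = 936/(-5) + (4 + 23)²/((-7 + 35)²) = 936*(-⅕) + 27²/(28²) = -936/5 + 729/784 = -730179/3920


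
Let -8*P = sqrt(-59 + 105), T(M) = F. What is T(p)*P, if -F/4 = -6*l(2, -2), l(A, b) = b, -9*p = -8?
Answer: 6*sqrt(46) ≈ 40.694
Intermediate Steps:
p = 8/9 (p = -1/9*(-8) = 8/9 ≈ 0.88889)
F = -48 (F = -(-24)*(-2) = -4*12 = -48)
T(M) = -48
P = -sqrt(46)/8 (P = -sqrt(-59 + 105)/8 = -sqrt(46)/8 ≈ -0.84779)
T(p)*P = -(-6)*sqrt(46) = 6*sqrt(46)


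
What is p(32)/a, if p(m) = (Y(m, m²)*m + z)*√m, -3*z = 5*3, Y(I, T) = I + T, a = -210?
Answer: -67574*√2/105 ≈ -910.13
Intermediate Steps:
z = -5 (z = -5*3/3 = -⅓*15 = -5)
p(m) = √m*(-5 + m*(m + m²)) (p(m) = ((m + m²)*m - 5)*√m = (m*(m + m²) - 5)*√m = (-5 + m*(m + m²))*√m = √m*(-5 + m*(m + m²)))
p(32)/a = (√32*(-5 + 32²*(1 + 32)))/(-210) = ((4*√2)*(-5 + 1024*33))*(-1/210) = ((4*√2)*(-5 + 33792))*(-1/210) = ((4*√2)*33787)*(-1/210) = (135148*√2)*(-1/210) = -67574*√2/105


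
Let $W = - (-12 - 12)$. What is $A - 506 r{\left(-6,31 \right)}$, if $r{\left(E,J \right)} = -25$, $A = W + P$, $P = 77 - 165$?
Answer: $12586$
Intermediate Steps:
$P = -88$
$W = 24$ ($W = \left(-1\right) \left(-24\right) = 24$)
$A = -64$ ($A = 24 - 88 = -64$)
$A - 506 r{\left(-6,31 \right)} = -64 - -12650 = -64 + 12650 = 12586$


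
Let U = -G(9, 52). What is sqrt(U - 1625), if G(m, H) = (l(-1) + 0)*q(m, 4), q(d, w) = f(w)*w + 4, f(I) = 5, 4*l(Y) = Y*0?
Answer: 5*I*sqrt(65) ≈ 40.311*I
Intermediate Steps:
l(Y) = 0 (l(Y) = (Y*0)/4 = (1/4)*0 = 0)
q(d, w) = 4 + 5*w (q(d, w) = 5*w + 4 = 4 + 5*w)
G(m, H) = 0 (G(m, H) = (0 + 0)*(4 + 5*4) = 0*(4 + 20) = 0*24 = 0)
U = 0 (U = -1*0 = 0)
sqrt(U - 1625) = sqrt(0 - 1625) = sqrt(-1625) = 5*I*sqrt(65)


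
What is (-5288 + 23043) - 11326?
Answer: 6429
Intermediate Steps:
(-5288 + 23043) - 11326 = 17755 - 11326 = 6429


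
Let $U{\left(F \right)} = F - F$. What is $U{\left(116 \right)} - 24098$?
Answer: $-24098$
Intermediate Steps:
$U{\left(F \right)} = 0$
$U{\left(116 \right)} - 24098 = 0 - 24098 = -24098$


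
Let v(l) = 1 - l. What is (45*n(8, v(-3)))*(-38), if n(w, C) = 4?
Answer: -6840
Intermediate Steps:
(45*n(8, v(-3)))*(-38) = (45*4)*(-38) = 180*(-38) = -6840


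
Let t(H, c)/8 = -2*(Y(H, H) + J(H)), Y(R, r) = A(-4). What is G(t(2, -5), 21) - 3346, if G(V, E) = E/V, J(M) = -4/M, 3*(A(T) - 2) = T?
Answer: -214081/64 ≈ -3345.0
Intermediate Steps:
A(T) = 2 + T/3
Y(R, r) = ⅔ (Y(R, r) = 2 + (⅓)*(-4) = 2 - 4/3 = ⅔)
t(H, c) = -32/3 + 64/H (t(H, c) = 8*(-2*(⅔ - 4/H)) = 8*(-4/3 + 8/H) = -32/3 + 64/H)
G(t(2, -5), 21) - 3346 = 21/(-32/3 + 64/2) - 3346 = 21/(-32/3 + 64*(½)) - 3346 = 21/(-32/3 + 32) - 3346 = 21/(64/3) - 3346 = 21*(3/64) - 3346 = 63/64 - 3346 = -214081/64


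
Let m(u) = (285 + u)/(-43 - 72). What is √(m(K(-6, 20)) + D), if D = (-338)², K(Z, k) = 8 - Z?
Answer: √2856035/5 ≈ 338.00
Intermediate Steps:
m(u) = -57/23 - u/115 (m(u) = (285 + u)/(-115) = (285 + u)*(-1/115) = -57/23 - u/115)
D = 114244
√(m(K(-6, 20)) + D) = √((-57/23 - (8 - 1*(-6))/115) + 114244) = √((-57/23 - (8 + 6)/115) + 114244) = √((-57/23 - 1/115*14) + 114244) = √((-57/23 - 14/115) + 114244) = √(-13/5 + 114244) = √(571207/5) = √2856035/5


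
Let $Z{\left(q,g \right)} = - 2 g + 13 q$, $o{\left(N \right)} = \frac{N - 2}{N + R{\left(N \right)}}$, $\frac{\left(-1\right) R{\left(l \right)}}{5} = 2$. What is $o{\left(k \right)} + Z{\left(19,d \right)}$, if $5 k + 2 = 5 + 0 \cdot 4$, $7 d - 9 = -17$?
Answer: $\frac{82064}{329} \approx 249.43$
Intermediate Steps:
$d = - \frac{8}{7}$ ($d = \frac{9}{7} + \frac{1}{7} \left(-17\right) = \frac{9}{7} - \frac{17}{7} = - \frac{8}{7} \approx -1.1429$)
$R{\left(l \right)} = -10$ ($R{\left(l \right)} = \left(-5\right) 2 = -10$)
$k = \frac{3}{5}$ ($k = - \frac{2}{5} + \frac{5 + 0 \cdot 4}{5} = - \frac{2}{5} + \frac{5 + 0}{5} = - \frac{2}{5} + \frac{1}{5} \cdot 5 = - \frac{2}{5} + 1 = \frac{3}{5} \approx 0.6$)
$o{\left(N \right)} = \frac{-2 + N}{-10 + N}$ ($o{\left(N \right)} = \frac{N - 2}{N - 10} = \frac{-2 + N}{-10 + N}$)
$o{\left(k \right)} + Z{\left(19,d \right)} = \frac{-2 + \frac{3}{5}}{-10 + \frac{3}{5}} + \left(\left(-2\right) \left(- \frac{8}{7}\right) + 13 \cdot 19\right) = \frac{1}{- \frac{47}{5}} \left(- \frac{7}{5}\right) + \left(\frac{16}{7} + 247\right) = \left(- \frac{5}{47}\right) \left(- \frac{7}{5}\right) + \frac{1745}{7} = \frac{7}{47} + \frac{1745}{7} = \frac{82064}{329}$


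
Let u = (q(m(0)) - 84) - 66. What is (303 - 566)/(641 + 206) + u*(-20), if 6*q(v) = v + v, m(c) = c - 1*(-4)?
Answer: 7554451/2541 ≈ 2973.0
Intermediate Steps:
m(c) = 4 + c (m(c) = c + 4 = 4 + c)
q(v) = v/3 (q(v) = (v + v)/6 = (2*v)/6 = v/3)
u = -446/3 (u = ((4 + 0)/3 - 84) - 66 = ((⅓)*4 - 84) - 66 = (4/3 - 84) - 66 = -248/3 - 66 = -446/3 ≈ -148.67)
(303 - 566)/(641 + 206) + u*(-20) = (303 - 566)/(641 + 206) - 446/3*(-20) = -263/847 + 8920/3 = 7554451/2541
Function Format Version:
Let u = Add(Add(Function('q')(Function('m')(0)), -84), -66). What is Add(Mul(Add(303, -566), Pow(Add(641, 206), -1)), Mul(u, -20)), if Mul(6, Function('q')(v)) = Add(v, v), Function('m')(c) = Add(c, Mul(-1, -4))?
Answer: Rational(7554451, 2541) ≈ 2973.0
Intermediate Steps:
Function('m')(c) = Add(4, c) (Function('m')(c) = Add(c, 4) = Add(4, c))
Function('q')(v) = Mul(Rational(1, 3), v) (Function('q')(v) = Mul(Rational(1, 6), Add(v, v)) = Mul(Rational(1, 6), Mul(2, v)) = Mul(Rational(1, 3), v))
u = Rational(-446, 3) (u = Add(Add(Mul(Rational(1, 3), Add(4, 0)), -84), -66) = Add(Add(Mul(Rational(1, 3), 4), -84), -66) = Add(Add(Rational(4, 3), -84), -66) = Add(Rational(-248, 3), -66) = Rational(-446, 3) ≈ -148.67)
Add(Mul(Add(303, -566), Pow(Add(641, 206), -1)), Mul(u, -20)) = Add(Mul(Add(303, -566), Pow(Add(641, 206), -1)), Mul(Rational(-446, 3), -20)) = Add(Mul(-263, Pow(847, -1)), Rational(8920, 3)) = Add(Mul(-263, Rational(1, 847)), Rational(8920, 3)) = Add(Rational(-263, 847), Rational(8920, 3)) = Rational(7554451, 2541)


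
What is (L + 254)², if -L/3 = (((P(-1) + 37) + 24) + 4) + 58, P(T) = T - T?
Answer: 13225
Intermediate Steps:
P(T) = 0
L = -369 (L = -3*((((0 + 37) + 24) + 4) + 58) = -3*(((37 + 24) + 4) + 58) = -3*((61 + 4) + 58) = -3*(65 + 58) = -3*123 = -369)
(L + 254)² = (-369 + 254)² = (-115)² = 13225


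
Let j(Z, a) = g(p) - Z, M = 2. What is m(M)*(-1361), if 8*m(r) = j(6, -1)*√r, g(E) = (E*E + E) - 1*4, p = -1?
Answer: 6805*√2/4 ≈ 2405.9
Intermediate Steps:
g(E) = -4 + E + E² (g(E) = (E² + E) - 4 = (E + E²) - 4 = -4 + E + E²)
j(Z, a) = -4 - Z (j(Z, a) = (-4 - 1 + (-1)²) - Z = (-4 - 1 + 1) - Z = -4 - Z)
m(r) = -5*√r/4 (m(r) = ((-4 - 1*6)*√r)/8 = ((-4 - 6)*√r)/8 = (-10*√r)/8 = -5*√r/4)
m(M)*(-1361) = -5*√2/4*(-1361) = 6805*√2/4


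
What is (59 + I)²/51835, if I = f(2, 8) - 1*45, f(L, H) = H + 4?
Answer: 676/51835 ≈ 0.013041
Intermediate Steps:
f(L, H) = 4 + H
I = -33 (I = (4 + 8) - 1*45 = 12 - 45 = -33)
(59 + I)²/51835 = (59 - 33)²/51835 = 26²*(1/51835) = 676*(1/51835) = 676/51835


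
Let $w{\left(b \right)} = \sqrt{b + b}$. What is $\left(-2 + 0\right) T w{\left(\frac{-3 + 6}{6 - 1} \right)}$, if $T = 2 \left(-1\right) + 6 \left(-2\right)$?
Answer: $\frac{28 \sqrt{30}}{5} \approx 30.672$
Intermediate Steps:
$T = -14$ ($T = -2 - 12 = -14$)
$w{\left(b \right)} = \sqrt{2} \sqrt{b}$ ($w{\left(b \right)} = \sqrt{2 b} = \sqrt{2} \sqrt{b}$)
$\left(-2 + 0\right) T w{\left(\frac{-3 + 6}{6 - 1} \right)} = \left(-2 + 0\right) \left(-14\right) \sqrt{2} \sqrt{\frac{-3 + 6}{6 - 1}} = \left(-2\right) \left(-14\right) \sqrt{2} \sqrt{\frac{3}{5}} = 28 \sqrt{2} \sqrt{3 \cdot \frac{1}{5}} = 28 \sqrt{2} \sqrt{\frac{3}{5}} = 28 \sqrt{2} \frac{\sqrt{15}}{5} = 28 \frac{\sqrt{30}}{5} = \frac{28 \sqrt{30}}{5}$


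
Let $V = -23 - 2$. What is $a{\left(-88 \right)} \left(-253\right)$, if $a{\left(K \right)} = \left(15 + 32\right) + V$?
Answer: $-5566$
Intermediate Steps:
$V = -25$
$a{\left(K \right)} = 22$ ($a{\left(K \right)} = \left(15 + 32\right) - 25 = 47 - 25 = 22$)
$a{\left(-88 \right)} \left(-253\right) = 22 \left(-253\right) = -5566$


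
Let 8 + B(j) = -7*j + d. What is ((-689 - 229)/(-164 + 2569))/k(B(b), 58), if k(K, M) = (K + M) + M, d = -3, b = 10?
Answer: -918/84175 ≈ -0.010906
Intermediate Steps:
B(j) = -11 - 7*j (B(j) = -8 + (-7*j - 3) = -8 + (-3 - 7*j) = -11 - 7*j)
k(K, M) = K + 2*M
((-689 - 229)/(-164 + 2569))/k(B(b), 58) = ((-689 - 229)/(-164 + 2569))/((-11 - 7*10) + 2*58) = (-918/2405)/((-11 - 70) + 116) = (-918*1/2405)/(-81 + 116) = -918/2405/35 = -918/2405*1/35 = -918/84175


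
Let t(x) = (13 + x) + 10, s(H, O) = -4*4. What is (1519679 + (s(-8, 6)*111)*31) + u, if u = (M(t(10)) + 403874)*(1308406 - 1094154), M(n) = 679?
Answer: 86677753979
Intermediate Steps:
s(H, O) = -16
t(x) = 23 + x
u = 86676289356 (u = (679 + 403874)*(1308406 - 1094154) = 404553*214252 = 86676289356)
(1519679 + (s(-8, 6)*111)*31) + u = (1519679 - 16*111*31) + 86676289356 = (1519679 - 1776*31) + 86676289356 = (1519679 - 55056) + 86676289356 = 1464623 + 86676289356 = 86677753979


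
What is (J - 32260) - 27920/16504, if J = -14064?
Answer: -95569902/2063 ≈ -46326.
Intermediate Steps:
(J - 32260) - 27920/16504 = (-14064 - 32260) - 27920/16504 = -46324 - 27920*1/16504 = -46324 - 3490/2063 = -95569902/2063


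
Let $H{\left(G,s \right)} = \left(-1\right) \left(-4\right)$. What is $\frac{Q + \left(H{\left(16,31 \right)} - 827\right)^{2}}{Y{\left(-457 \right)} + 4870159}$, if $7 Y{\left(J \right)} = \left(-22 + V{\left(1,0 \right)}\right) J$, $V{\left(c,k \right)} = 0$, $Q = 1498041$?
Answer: $\frac{15227590}{34101167} \approx 0.44654$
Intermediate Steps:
$H{\left(G,s \right)} = 4$
$Y{\left(J \right)} = - \frac{22 J}{7}$ ($Y{\left(J \right)} = \frac{\left(-22 + 0\right) J}{7} = \frac{\left(-22\right) J}{7} = - \frac{22 J}{7}$)
$\frac{Q + \left(H{\left(16,31 \right)} - 827\right)^{2}}{Y{\left(-457 \right)} + 4870159} = \frac{1498041 + \left(4 - 827\right)^{2}}{\left(- \frac{22}{7}\right) \left(-457\right) + 4870159} = \frac{1498041 + \left(-823\right)^{2}}{\frac{10054}{7} + 4870159} = \frac{1498041 + 677329}{\frac{34101167}{7}} = 2175370 \cdot \frac{7}{34101167} = \frac{15227590}{34101167}$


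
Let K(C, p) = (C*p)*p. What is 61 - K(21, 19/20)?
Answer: 16819/400 ≈ 42.047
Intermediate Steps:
K(C, p) = C*p²
61 - K(21, 19/20) = 61 - 21*(19/20)² = 61 - 21*361/400 = 61 - 1*7581/400 = 61 - 7581/400 = 16819/400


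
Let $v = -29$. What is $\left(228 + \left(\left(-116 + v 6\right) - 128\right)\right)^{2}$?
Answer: $36100$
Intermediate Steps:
$\left(228 + \left(\left(-116 + v 6\right) - 128\right)\right)^{2} = \left(228 - 418\right)^{2} = \left(-190\right)^{2} = 36100$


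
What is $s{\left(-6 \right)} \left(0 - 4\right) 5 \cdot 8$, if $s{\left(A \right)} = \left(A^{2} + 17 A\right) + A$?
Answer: $11520$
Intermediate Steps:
$s{\left(A \right)} = A^{2} + 18 A$
$s{\left(-6 \right)} \left(0 - 4\right) 5 \cdot 8 = - 6 \left(18 - 6\right) \left(0 - 4\right) 5 \cdot 8 = \left(-6\right) 12 \left(-4\right) 5 \cdot 8 = - 72 \left(\left(-20\right) 8\right) = \left(-72\right) \left(-160\right) = 11520$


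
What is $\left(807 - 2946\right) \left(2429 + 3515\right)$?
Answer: $-12714216$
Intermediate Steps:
$\left(807 - 2946\right) \left(2429 + 3515\right) = \left(-2139\right) 5944 = -12714216$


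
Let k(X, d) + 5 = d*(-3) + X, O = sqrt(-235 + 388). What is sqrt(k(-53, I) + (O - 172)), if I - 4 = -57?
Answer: sqrt(-71 + 3*sqrt(17)) ≈ 7.6571*I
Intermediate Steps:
I = -53 (I = 4 - 57 = -53)
O = 3*sqrt(17) (O = sqrt(153) = 3*sqrt(17) ≈ 12.369)
k(X, d) = -5 + X - 3*d (k(X, d) = -5 + (d*(-3) + X) = -5 + (-3*d + X) = -5 + (X - 3*d) = -5 + X - 3*d)
sqrt(k(-53, I) + (O - 172)) = sqrt((-5 - 53 - 3*(-53)) + (3*sqrt(17) - 172)) = sqrt((-5 - 53 + 159) + (-172 + 3*sqrt(17))) = sqrt(101 + (-172 + 3*sqrt(17))) = sqrt(-71 + 3*sqrt(17))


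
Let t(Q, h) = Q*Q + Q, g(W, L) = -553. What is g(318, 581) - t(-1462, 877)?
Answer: -2136535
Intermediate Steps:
t(Q, h) = Q + Q**2 (t(Q, h) = Q**2 + Q = Q + Q**2)
g(318, 581) - t(-1462, 877) = -553 - (-1462)*(1 - 1462) = -553 - (-1462)*(-1461) = -553 - 1*2135982 = -553 - 2135982 = -2136535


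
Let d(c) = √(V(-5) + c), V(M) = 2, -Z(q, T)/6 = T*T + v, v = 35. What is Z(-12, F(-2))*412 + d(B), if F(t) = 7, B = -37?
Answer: -207648 + I*√35 ≈ -2.0765e+5 + 5.9161*I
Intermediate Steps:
Z(q, T) = -210 - 6*T² (Z(q, T) = -6*(T*T + 35) = -6*(T² + 35) = -6*(35 + T²) = -210 - 6*T²)
d(c) = √(2 + c)
Z(-12, F(-2))*412 + d(B) = (-210 - 6*7²)*412 + √(2 - 37) = (-210 - 6*49)*412 + √(-35) = (-210 - 294)*412 + I*√35 = -504*412 + I*√35 = -207648 + I*√35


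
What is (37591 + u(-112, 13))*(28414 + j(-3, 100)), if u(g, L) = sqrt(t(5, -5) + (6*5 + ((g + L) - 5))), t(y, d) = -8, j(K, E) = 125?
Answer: 1072809549 + 28539*I*sqrt(82) ≈ 1.0728e+9 + 2.5843e+5*I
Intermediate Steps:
u(g, L) = sqrt(17 + L + g) (u(g, L) = sqrt(-8 + (6*5 + ((g + L) - 5))) = sqrt(-8 + (30 + ((L + g) - 5))) = sqrt(-8 + (30 + (-5 + L + g))) = sqrt(-8 + (25 + L + g)) = sqrt(17 + L + g))
(37591 + u(-112, 13))*(28414 + j(-3, 100)) = (37591 + sqrt(17 + 13 - 112))*(28414 + 125) = (37591 + sqrt(-82))*28539 = (37591 + I*sqrt(82))*28539 = 1072809549 + 28539*I*sqrt(82)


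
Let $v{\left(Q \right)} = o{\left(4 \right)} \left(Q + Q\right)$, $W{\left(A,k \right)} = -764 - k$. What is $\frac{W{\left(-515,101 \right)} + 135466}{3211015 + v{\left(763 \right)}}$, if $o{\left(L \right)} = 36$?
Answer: $\frac{134601}{3265951} \approx 0.041213$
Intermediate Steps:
$v{\left(Q \right)} = 72 Q$ ($v{\left(Q \right)} = 36 \left(Q + Q\right) = 36 \cdot 2 Q = 72 Q$)
$\frac{W{\left(-515,101 \right)} + 135466}{3211015 + v{\left(763 \right)}} = \frac{\left(-764 - 101\right) + 135466}{3211015 + 72 \cdot 763} = \frac{\left(-764 - 101\right) + 135466}{3211015 + 54936} = \frac{-865 + 135466}{3265951} = 134601 \cdot \frac{1}{3265951} = \frac{134601}{3265951}$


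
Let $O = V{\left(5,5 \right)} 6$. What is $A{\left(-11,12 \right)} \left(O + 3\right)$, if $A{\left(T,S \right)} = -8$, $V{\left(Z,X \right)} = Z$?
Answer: $-264$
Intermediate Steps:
$O = 30$ ($O = 5 \cdot 6 = 30$)
$A{\left(-11,12 \right)} \left(O + 3\right) = - 8 \left(30 + 3\right) = \left(-8\right) 33 = -264$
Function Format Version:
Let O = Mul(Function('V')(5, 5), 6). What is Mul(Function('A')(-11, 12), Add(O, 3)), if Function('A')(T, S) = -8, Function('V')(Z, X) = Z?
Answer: -264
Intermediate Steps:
O = 30 (O = Mul(5, 6) = 30)
Mul(Function('A')(-11, 12), Add(O, 3)) = Mul(-8, Add(30, 3)) = Mul(-8, 33) = -264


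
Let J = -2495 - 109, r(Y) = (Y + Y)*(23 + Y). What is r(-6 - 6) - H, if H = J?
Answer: 2340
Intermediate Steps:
r(Y) = 2*Y*(23 + Y) (r(Y) = (2*Y)*(23 + Y) = 2*Y*(23 + Y))
J = -2604
H = -2604
r(-6 - 6) - H = 2*(-6 - 6)*(23 + (-6 - 6)) - 1*(-2604) = 2*(-12)*(23 - 12) + 2604 = 2*(-12)*11 + 2604 = -264 + 2604 = 2340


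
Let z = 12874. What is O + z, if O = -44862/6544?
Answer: 42101297/3272 ≈ 12867.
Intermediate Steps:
O = -22431/3272 (O = -44862*1/6544 = -22431/3272 ≈ -6.8554)
O + z = -22431/3272 + 12874 = 42101297/3272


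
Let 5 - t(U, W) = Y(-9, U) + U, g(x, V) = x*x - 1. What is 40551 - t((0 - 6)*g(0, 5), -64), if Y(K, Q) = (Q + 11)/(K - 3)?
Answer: 486607/12 ≈ 40551.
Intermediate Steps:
Y(K, Q) = (11 + Q)/(-3 + K)
g(x, V) = -1 + x² (g(x, V) = x² - 1 = -1 + x²)
t(U, W) = 71/12 - 11*U/12 (t(U, W) = 5 - ((11 + U)/(-3 - 9) + U) = 5 - ((11 + U)/(-12) + U) = 5 - (-(11 + U)/12 + U) = 5 - ((-11/12 - U/12) + U) = 5 - (-11/12 + 11*U/12) = 5 + (11/12 - 11*U/12) = 71/12 - 11*U/12)
40551 - t((0 - 6)*g(0, 5), -64) = 40551 - (71/12 - 11*(0 - 6)*(-1 + 0²)/12) = 40551 - (71/12 - (-11)*(-1 + 0)/2) = 40551 - (71/12 - (-11)*(-1)/2) = 40551 - (71/12 - 11/12*6) = 40551 - (71/12 - 11/2) = 40551 - 1*5/12 = 40551 - 5/12 = 486607/12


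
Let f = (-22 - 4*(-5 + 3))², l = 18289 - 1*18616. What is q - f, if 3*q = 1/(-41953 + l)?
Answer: -24860641/126840 ≈ -196.00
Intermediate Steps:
l = -327 (l = 18289 - 18616 = -327)
q = -1/126840 (q = 1/(3*(-41953 - 327)) = (⅓)/(-42280) = (⅓)*(-1/42280) = -1/126840 ≈ -7.8840e-6)
f = 196 (f = (-22 - 4*(-2))² = (-22 - 1*(-8))² = (-22 + 8)² = (-14)² = 196)
q - f = -1/126840 - 1*196 = -1/126840 - 196 = -24860641/126840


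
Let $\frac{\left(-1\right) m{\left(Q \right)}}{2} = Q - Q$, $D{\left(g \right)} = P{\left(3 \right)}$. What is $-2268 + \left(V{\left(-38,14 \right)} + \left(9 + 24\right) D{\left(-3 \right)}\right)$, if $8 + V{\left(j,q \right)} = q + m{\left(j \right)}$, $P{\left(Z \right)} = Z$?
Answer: $-2163$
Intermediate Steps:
$D{\left(g \right)} = 3$
$m{\left(Q \right)} = 0$ ($m{\left(Q \right)} = - 2 \left(Q - Q\right) = \left(-2\right) 0 = 0$)
$V{\left(j,q \right)} = -8 + q$ ($V{\left(j,q \right)} = -8 + \left(q + 0\right) = -8 + q$)
$-2268 + \left(V{\left(-38,14 \right)} + \left(9 + 24\right) D{\left(-3 \right)}\right) = -2268 + \left(\left(-8 + 14\right) + \left(9 + 24\right) 3\right) = -2268 + \left(6 + 33 \cdot 3\right) = -2268 + \left(6 + 99\right) = -2268 + 105 = -2163$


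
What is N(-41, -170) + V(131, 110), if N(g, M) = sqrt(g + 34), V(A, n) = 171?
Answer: 171 + I*sqrt(7) ≈ 171.0 + 2.6458*I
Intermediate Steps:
N(g, M) = sqrt(34 + g)
N(-41, -170) + V(131, 110) = sqrt(34 - 41) + 171 = sqrt(-7) + 171 = I*sqrt(7) + 171 = 171 + I*sqrt(7)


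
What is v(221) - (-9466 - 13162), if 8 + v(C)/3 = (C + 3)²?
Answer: 173132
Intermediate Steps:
v(C) = -24 + 3*(3 + C)² (v(C) = -24 + 3*(C + 3)² = -24 + 3*(3 + C)²)
v(221) - (-9466 - 13162) = (-24 + 3*(3 + 221)²) - (-9466 - 13162) = (-24 + 3*224²) - 1*(-22628) = (-24 + 3*50176) + 22628 = (-24 + 150528) + 22628 = 150504 + 22628 = 173132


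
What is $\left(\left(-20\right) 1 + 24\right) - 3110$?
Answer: $-3106$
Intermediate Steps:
$\left(\left(-20\right) 1 + 24\right) - 3110 = \left(-20 + 24\right) - 3110 = 4 - 3110 = -3106$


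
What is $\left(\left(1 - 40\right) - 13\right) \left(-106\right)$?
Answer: $5512$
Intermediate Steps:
$\left(\left(1 - 40\right) - 13\right) \left(-106\right) = \left(-39 - 13\right) \left(-106\right) = \left(-52\right) \left(-106\right) = 5512$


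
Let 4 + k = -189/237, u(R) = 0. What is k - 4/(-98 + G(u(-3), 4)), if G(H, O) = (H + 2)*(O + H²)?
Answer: -16897/3555 ≈ -4.7530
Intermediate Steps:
G(H, O) = (2 + H)*(O + H²)
k = -379/79 (k = -4 - 189/237 = -4 - 189*1/237 = -4 - 63/79 = -379/79 ≈ -4.7975)
k - 4/(-98 + G(u(-3), 4)) = -379/79 - 4/(-98 + (0³ + 2*4 + 2*0² + 0*4)) = -379/79 - 4/(-98 + (0 + 8 + 2*0 + 0)) = -379/79 - 4/(-98 + (0 + 8 + 0 + 0)) = -379/79 - 4/(-98 + 8) = -379/79 - 4/(-90) = -379/79 - 4*(-1/90) = -379/79 + 2/45 = -16897/3555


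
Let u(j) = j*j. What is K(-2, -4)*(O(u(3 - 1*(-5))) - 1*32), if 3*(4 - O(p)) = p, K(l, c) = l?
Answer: 296/3 ≈ 98.667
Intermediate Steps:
u(j) = j**2
O(p) = 4 - p/3
K(-2, -4)*(O(u(3 - 1*(-5))) - 1*32) = -2*((4 - (3 - 1*(-5))**2/3) - 1*32) = -2*((4 - (3 + 5)**2/3) - 32) = -2*((4 - 1/3*8**2) - 32) = -2*((4 - 1/3*64) - 32) = -2*((4 - 64/3) - 32) = -2*(-52/3 - 32) = -2*(-148/3) = 296/3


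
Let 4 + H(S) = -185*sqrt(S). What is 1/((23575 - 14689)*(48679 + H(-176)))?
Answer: 59/25583916598 + 74*I*sqrt(11)/2110673119335 ≈ 2.3061e-9 + 1.1628e-10*I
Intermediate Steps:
H(S) = -4 - 185*sqrt(S)
1/((23575 - 14689)*(48679 + H(-176))) = 1/((23575 - 14689)*(48679 + (-4 - 740*I*sqrt(11)))) = 1/(8886*(48679 + (-4 - 740*I*sqrt(11)))) = 1/(8886*(48675 - 740*I*sqrt(11))) = 1/(432526050 - 6575640*I*sqrt(11))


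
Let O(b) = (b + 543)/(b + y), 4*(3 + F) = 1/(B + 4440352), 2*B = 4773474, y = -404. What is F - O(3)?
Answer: -17941589491/10950650756 ≈ -1.6384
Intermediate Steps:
B = 2386737 (B = (1/2)*4773474 = 2386737)
F = -81925067/27308356 (F = -3 + 1/(4*(2386737 + 4440352)) = -3 + (1/4)/6827089 = -3 + (1/4)*(1/6827089) = -3 + 1/27308356 = -81925067/27308356 ≈ -3.0000)
O(b) = (543 + b)/(-404 + b) (O(b) = (b + 543)/(b - 404) = (543 + b)/(-404 + b))
F - O(3) = -81925067/27308356 - (543 + 3)/(-404 + 3) = -81925067/27308356 - 546/(-401) = -81925067/27308356 - (-1)*546/401 = -81925067/27308356 - 1*(-546/401) = -81925067/27308356 + 546/401 = -17941589491/10950650756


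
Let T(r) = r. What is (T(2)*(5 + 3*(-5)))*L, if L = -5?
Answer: 100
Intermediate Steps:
(T(2)*(5 + 3*(-5)))*L = (2*(5 + 3*(-5)))*(-5) = (2*(5 - 15))*(-5) = (2*(-10))*(-5) = -20*(-5) = 100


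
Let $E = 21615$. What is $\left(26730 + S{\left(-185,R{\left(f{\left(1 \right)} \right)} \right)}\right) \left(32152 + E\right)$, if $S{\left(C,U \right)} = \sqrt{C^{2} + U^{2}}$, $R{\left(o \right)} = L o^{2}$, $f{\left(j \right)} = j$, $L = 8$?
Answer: $1437191910 + 53767 \sqrt{34289} \approx 1.4471 \cdot 10^{9}$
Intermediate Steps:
$R{\left(o \right)} = 8 o^{2}$
$\left(26730 + S{\left(-185,R{\left(f{\left(1 \right)} \right)} \right)}\right) \left(32152 + E\right) = \left(26730 + \sqrt{\left(-185\right)^{2} + \left(8 \cdot 1^{2}\right)^{2}}\right) \left(32152 + 21615\right) = \left(26730 + \sqrt{34225 + \left(8 \cdot 1\right)^{2}}\right) 53767 = \left(26730 + \sqrt{34225 + 8^{2}}\right) 53767 = \left(26730 + \sqrt{34225 + 64}\right) 53767 = \left(26730 + \sqrt{34289}\right) 53767 = 1437191910 + 53767 \sqrt{34289}$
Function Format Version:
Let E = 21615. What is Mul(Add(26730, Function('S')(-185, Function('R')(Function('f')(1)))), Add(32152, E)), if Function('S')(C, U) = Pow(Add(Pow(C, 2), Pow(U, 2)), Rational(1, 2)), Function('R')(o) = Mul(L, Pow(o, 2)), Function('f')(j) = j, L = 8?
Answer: Add(1437191910, Mul(53767, Pow(34289, Rational(1, 2)))) ≈ 1.4471e+9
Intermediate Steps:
Function('R')(o) = Mul(8, Pow(o, 2))
Mul(Add(26730, Function('S')(-185, Function('R')(Function('f')(1)))), Add(32152, E)) = Mul(Add(26730, Pow(Add(Pow(-185, 2), Pow(Mul(8, Pow(1, 2)), 2)), Rational(1, 2))), Add(32152, 21615)) = Mul(Add(26730, Pow(Add(34225, Pow(Mul(8, 1), 2)), Rational(1, 2))), 53767) = Mul(Add(26730, Pow(Add(34225, Pow(8, 2)), Rational(1, 2))), 53767) = Mul(Add(26730, Pow(Add(34225, 64), Rational(1, 2))), 53767) = Mul(Add(26730, Pow(34289, Rational(1, 2))), 53767) = Add(1437191910, Mul(53767, Pow(34289, Rational(1, 2))))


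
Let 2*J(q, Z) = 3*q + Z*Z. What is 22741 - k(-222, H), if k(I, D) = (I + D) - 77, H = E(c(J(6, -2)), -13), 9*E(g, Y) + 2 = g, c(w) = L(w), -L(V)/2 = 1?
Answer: 207364/9 ≈ 23040.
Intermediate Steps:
L(V) = -2 (L(V) = -2*1 = -2)
J(q, Z) = Z²/2 + 3*q/2 (J(q, Z) = (3*q + Z*Z)/2 = (3*q + Z²)/2 = (Z² + 3*q)/2 = Z²/2 + 3*q/2)
c(w) = -2
E(g, Y) = -2/9 + g/9
H = -4/9 (H = -2/9 + (⅑)*(-2) = -2/9 - 2/9 = -4/9 ≈ -0.44444)
k(I, D) = -77 + D + I (k(I, D) = (D + I) - 77 = -77 + D + I)
22741 - k(-222, H) = 22741 - (-77 - 4/9 - 222) = 22741 - 1*(-2695/9) = 22741 + 2695/9 = 207364/9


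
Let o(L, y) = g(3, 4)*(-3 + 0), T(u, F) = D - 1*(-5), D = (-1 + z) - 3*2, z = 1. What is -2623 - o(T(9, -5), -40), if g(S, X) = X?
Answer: -2611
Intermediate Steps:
D = -6 (D = (-1 + 1) - 3*2 = 0 - 6 = -6)
T(u, F) = -1 (T(u, F) = -6 - 1*(-5) = -6 + 5 = -1)
o(L, y) = -12 (o(L, y) = 4*(-3 + 0) = 4*(-3) = -12)
-2623 - o(T(9, -5), -40) = -2623 - 1*(-12) = -2623 + 12 = -2611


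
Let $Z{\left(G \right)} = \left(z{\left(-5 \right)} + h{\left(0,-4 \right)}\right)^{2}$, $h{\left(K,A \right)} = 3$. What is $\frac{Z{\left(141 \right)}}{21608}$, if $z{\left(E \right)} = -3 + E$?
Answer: $\frac{25}{21608} \approx 0.001157$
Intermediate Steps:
$Z{\left(G \right)} = 25$ ($Z{\left(G \right)} = \left(\left(-3 - 5\right) + 3\right)^{2} = \left(-8 + 3\right)^{2} = \left(-5\right)^{2} = 25$)
$\frac{Z{\left(141 \right)}}{21608} = \frac{25}{21608}$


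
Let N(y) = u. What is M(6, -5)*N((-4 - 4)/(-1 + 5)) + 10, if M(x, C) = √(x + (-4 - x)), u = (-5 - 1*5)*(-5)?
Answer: 10 + 100*I ≈ 10.0 + 100.0*I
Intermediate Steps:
u = 50 (u = (-5 - 5)*(-5) = -10*(-5) = 50)
M(x, C) = 2*I (M(x, C) = √(-4) = 2*I)
N(y) = 50
M(6, -5)*N((-4 - 4)/(-1 + 5)) + 10 = (2*I)*50 + 10 = 100*I + 10 = 10 + 100*I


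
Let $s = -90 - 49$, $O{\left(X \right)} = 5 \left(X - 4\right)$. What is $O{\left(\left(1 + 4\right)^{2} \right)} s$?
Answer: $-14595$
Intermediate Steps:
$O{\left(X \right)} = -20 + 5 X$ ($O{\left(X \right)} = 5 \left(-4 + X\right) = -20 + 5 X$)
$s = -139$ ($s = -90 + \left(-72 + 23\right) = -90 - 49 = -139$)
$O{\left(\left(1 + 4\right)^{2} \right)} s = \left(-20 + 5 \left(1 + 4\right)^{2}\right) \left(-139\right) = \left(-20 + 5 \cdot 5^{2}\right) \left(-139\right) = \left(-20 + 5 \cdot 25\right) \left(-139\right) = \left(-20 + 125\right) \left(-139\right) = 105 \left(-139\right) = -14595$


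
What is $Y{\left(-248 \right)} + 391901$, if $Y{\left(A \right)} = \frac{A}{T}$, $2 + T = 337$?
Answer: $\frac{131286587}{335} \approx 3.919 \cdot 10^{5}$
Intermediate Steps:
$T = 335$ ($T = -2 + 337 = 335$)
$Y{\left(A \right)} = \frac{A}{335}$
$Y{\left(-248 \right)} + 391901 = \frac{1}{335} \left(-248\right) + 391901 = - \frac{248}{335} + 391901 = \frac{131286587}{335}$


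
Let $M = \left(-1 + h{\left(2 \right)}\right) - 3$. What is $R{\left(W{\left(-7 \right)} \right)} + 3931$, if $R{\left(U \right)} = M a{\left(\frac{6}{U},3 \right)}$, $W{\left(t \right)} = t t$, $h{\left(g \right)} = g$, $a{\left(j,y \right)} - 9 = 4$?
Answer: $3905$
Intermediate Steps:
$a{\left(j,y \right)} = 13$ ($a{\left(j,y \right)} = 9 + 4 = 13$)
$M = -2$ ($M = \left(-1 + 2\right) - 3 = 1 - 3 = -2$)
$W{\left(t \right)} = t^{2}$
$R{\left(U \right)} = -26$ ($R{\left(U \right)} = \left(-2\right) 13 = -26$)
$R{\left(W{\left(-7 \right)} \right)} + 3931 = -26 + 3931 = 3905$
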